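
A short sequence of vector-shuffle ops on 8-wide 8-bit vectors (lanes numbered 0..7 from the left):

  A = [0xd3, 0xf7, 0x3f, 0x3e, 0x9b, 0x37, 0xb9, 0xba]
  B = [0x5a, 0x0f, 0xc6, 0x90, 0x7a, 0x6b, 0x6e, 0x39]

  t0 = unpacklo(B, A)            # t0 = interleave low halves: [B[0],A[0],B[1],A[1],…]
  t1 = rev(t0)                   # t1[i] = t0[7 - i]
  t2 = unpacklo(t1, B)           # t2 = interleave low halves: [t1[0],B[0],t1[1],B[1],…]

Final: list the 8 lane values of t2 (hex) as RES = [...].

t0 = [0x5a, 0xd3, 0x0f, 0xf7, 0xc6, 0x3f, 0x90, 0x3e]
t1 = [0x3e, 0x90, 0x3f, 0xc6, 0xf7, 0x0f, 0xd3, 0x5a]
t2 = [0x3e, 0x5a, 0x90, 0x0f, 0x3f, 0xc6, 0xc6, 0x90]

RES = [0x3e, 0x5a, 0x90, 0x0f, 0x3f, 0xc6, 0xc6, 0x90]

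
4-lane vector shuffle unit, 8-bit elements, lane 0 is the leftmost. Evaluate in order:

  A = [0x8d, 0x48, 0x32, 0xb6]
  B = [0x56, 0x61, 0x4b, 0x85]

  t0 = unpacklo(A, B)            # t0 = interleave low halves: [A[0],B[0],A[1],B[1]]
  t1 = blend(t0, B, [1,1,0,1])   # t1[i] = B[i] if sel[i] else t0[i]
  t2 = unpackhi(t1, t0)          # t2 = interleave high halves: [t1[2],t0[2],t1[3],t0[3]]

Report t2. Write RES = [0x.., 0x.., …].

RES = [ 0x48  0x48  0x85  0x61 ]

  t0: 8d 56 48 61
  t1: 56 61 48 85
  t2: 48 48 85 61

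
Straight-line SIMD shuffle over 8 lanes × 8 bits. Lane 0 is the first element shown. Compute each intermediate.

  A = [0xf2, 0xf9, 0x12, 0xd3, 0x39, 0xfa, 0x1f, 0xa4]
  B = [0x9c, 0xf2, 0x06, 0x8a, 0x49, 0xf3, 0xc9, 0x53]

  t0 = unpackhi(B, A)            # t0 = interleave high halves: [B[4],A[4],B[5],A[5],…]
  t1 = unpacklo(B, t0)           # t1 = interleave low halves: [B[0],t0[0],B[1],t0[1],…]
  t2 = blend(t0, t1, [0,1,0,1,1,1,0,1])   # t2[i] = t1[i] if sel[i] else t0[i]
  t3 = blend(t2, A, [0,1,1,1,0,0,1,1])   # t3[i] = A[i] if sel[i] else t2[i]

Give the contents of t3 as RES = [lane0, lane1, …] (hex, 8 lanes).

→ t0 |49|39|f3|fa|c9|1f|53|a4|
→ t1 |9c|49|f2|39|06|f3|8a|fa|
→ t2 |49|49|f3|39|06|f3|53|fa|
→ t3 |49|f9|12|d3|06|f3|1f|a4|

RES = [ 0x49  0xf9  0x12  0xd3  0x06  0xf3  0x1f  0xa4 ]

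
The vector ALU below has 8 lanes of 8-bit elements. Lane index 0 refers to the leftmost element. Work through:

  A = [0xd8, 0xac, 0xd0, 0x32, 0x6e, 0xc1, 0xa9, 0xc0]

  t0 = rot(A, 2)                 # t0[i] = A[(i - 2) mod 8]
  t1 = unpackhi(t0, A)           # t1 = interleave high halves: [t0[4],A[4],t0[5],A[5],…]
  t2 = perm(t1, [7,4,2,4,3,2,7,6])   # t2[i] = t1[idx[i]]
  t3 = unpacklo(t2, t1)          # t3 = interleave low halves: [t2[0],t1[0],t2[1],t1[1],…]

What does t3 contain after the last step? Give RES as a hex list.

t0 = [0xa9, 0xc0, 0xd8, 0xac, 0xd0, 0x32, 0x6e, 0xc1]
t1 = [0xd0, 0x6e, 0x32, 0xc1, 0x6e, 0xa9, 0xc1, 0xc0]
t2 = [0xc0, 0x6e, 0x32, 0x6e, 0xc1, 0x32, 0xc0, 0xc1]
t3 = [0xc0, 0xd0, 0x6e, 0x6e, 0x32, 0x32, 0x6e, 0xc1]

RES = [0xc0, 0xd0, 0x6e, 0x6e, 0x32, 0x32, 0x6e, 0xc1]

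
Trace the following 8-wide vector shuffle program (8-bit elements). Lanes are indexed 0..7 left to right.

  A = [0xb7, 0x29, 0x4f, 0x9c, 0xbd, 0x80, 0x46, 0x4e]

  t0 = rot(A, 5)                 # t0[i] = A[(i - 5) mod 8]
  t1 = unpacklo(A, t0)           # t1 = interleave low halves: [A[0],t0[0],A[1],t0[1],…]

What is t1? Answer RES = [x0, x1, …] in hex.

→ t0 |9c|bd|80|46|4e|b7|29|4f|
→ t1 |b7|9c|29|bd|4f|80|9c|46|

RES = [0xb7, 0x9c, 0x29, 0xbd, 0x4f, 0x80, 0x9c, 0x46]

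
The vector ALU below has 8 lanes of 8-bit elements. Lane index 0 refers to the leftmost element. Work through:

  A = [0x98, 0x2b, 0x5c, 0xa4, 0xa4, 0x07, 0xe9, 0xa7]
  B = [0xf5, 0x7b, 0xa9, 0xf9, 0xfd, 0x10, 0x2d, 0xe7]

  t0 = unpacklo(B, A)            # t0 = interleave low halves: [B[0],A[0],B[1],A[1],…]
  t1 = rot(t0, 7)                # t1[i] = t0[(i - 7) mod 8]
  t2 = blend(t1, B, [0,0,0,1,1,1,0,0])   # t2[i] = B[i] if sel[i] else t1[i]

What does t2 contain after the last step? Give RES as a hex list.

→ t0 |f5|98|7b|2b|a9|5c|f9|a4|
→ t1 |98|7b|2b|a9|5c|f9|a4|f5|
→ t2 |98|7b|2b|f9|fd|10|a4|f5|

RES = [ 0x98  0x7b  0x2b  0xf9  0xfd  0x10  0xa4  0xf5 ]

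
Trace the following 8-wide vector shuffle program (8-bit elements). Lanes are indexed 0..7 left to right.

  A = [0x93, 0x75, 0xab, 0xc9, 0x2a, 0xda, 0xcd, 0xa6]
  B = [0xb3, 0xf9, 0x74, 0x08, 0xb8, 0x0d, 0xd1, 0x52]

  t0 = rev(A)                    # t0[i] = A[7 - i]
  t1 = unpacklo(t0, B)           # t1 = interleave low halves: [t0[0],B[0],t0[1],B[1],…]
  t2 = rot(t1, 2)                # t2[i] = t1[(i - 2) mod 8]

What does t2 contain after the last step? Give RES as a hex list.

  t0: a6 cd da 2a c9 ab 75 93
  t1: a6 b3 cd f9 da 74 2a 08
  t2: 2a 08 a6 b3 cd f9 da 74

RES = [ 0x2a  0x08  0xa6  0xb3  0xcd  0xf9  0xda  0x74 ]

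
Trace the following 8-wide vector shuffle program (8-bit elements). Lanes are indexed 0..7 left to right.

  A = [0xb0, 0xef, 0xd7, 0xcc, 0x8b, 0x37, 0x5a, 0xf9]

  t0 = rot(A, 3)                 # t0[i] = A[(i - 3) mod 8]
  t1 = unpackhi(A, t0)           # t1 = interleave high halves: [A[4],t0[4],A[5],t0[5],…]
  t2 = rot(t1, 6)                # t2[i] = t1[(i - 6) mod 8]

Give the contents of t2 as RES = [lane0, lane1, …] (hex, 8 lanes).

RES = [ 0x37  0xd7  0x5a  0xcc  0xf9  0x8b  0x8b  0xef ]

  t0: 37 5a f9 b0 ef d7 cc 8b
  t1: 8b ef 37 d7 5a cc f9 8b
  t2: 37 d7 5a cc f9 8b 8b ef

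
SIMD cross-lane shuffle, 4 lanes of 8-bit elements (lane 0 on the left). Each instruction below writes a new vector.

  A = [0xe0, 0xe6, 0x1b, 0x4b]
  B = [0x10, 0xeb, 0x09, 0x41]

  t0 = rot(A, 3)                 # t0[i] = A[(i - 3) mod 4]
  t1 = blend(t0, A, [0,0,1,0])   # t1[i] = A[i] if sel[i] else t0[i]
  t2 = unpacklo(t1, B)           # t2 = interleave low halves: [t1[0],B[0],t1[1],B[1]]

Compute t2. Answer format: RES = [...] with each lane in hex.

RES = [ 0xe6  0x10  0x1b  0xeb ]

→ t0 |e6|1b|4b|e0|
→ t1 |e6|1b|1b|e0|
→ t2 |e6|10|1b|eb|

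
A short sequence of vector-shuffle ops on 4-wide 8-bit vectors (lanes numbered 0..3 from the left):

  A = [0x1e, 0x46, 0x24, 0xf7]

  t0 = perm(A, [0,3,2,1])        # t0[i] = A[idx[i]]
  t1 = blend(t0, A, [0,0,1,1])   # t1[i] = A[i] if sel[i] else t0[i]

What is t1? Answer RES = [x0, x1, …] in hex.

RES = [0x1e, 0xf7, 0x24, 0xf7]

t0 = [0x1e, 0xf7, 0x24, 0x46]
t1 = [0x1e, 0xf7, 0x24, 0xf7]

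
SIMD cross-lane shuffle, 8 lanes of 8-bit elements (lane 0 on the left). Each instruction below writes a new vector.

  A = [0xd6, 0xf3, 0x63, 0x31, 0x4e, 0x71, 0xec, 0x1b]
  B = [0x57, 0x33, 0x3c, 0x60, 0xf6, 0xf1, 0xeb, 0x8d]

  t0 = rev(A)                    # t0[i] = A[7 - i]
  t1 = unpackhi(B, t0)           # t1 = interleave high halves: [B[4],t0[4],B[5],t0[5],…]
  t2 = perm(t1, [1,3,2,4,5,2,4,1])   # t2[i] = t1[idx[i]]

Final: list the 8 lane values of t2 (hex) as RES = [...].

t0 = [0x1b, 0xec, 0x71, 0x4e, 0x31, 0x63, 0xf3, 0xd6]
t1 = [0xf6, 0x31, 0xf1, 0x63, 0xeb, 0xf3, 0x8d, 0xd6]
t2 = [0x31, 0x63, 0xf1, 0xeb, 0xf3, 0xf1, 0xeb, 0x31]

RES = [0x31, 0x63, 0xf1, 0xeb, 0xf3, 0xf1, 0xeb, 0x31]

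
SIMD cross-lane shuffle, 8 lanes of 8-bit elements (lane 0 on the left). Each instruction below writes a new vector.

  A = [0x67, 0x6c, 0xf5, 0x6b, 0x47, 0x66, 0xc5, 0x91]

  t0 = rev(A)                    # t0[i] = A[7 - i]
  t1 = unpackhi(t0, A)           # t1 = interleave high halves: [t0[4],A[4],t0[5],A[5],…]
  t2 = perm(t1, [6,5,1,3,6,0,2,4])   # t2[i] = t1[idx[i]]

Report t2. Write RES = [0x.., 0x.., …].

RES = [ 0x67  0xc5  0x47  0x66  0x67  0x6b  0xf5  0x6c ]

→ t0 |91|c5|66|47|6b|f5|6c|67|
→ t1 |6b|47|f5|66|6c|c5|67|91|
→ t2 |67|c5|47|66|67|6b|f5|6c|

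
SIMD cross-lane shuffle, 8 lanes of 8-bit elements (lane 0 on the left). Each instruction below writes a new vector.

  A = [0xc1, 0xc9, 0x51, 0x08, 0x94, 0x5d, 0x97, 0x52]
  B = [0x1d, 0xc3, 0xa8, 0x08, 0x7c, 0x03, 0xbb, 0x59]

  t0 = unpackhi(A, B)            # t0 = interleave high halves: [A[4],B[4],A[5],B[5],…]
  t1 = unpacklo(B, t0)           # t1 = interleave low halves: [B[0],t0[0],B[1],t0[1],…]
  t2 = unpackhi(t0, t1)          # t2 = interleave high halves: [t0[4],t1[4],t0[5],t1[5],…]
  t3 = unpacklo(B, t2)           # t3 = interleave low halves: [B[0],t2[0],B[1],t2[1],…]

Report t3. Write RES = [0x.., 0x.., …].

t0 = [0x94, 0x7c, 0x5d, 0x03, 0x97, 0xbb, 0x52, 0x59]
t1 = [0x1d, 0x94, 0xc3, 0x7c, 0xa8, 0x5d, 0x08, 0x03]
t2 = [0x97, 0xa8, 0xbb, 0x5d, 0x52, 0x08, 0x59, 0x03]
t3 = [0x1d, 0x97, 0xc3, 0xa8, 0xa8, 0xbb, 0x08, 0x5d]

RES = [ 0x1d  0x97  0xc3  0xa8  0xa8  0xbb  0x08  0x5d ]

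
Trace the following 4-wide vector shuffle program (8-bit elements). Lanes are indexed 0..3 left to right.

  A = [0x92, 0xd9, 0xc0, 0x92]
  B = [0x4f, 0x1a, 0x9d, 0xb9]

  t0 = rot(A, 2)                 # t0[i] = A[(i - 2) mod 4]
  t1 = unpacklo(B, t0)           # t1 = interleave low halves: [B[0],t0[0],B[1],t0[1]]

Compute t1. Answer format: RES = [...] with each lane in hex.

t0 = [0xc0, 0x92, 0x92, 0xd9]
t1 = [0x4f, 0xc0, 0x1a, 0x92]

RES = [ 0x4f  0xc0  0x1a  0x92 ]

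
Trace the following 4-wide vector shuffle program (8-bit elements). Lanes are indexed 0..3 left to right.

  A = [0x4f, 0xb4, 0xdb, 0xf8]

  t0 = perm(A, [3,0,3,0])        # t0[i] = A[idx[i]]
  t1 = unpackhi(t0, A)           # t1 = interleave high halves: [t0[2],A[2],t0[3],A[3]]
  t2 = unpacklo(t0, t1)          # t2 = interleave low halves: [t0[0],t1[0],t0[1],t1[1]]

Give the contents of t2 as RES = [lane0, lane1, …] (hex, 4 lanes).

RES = [ 0xf8  0xf8  0x4f  0xdb ]

→ t0 |f8|4f|f8|4f|
→ t1 |f8|db|4f|f8|
→ t2 |f8|f8|4f|db|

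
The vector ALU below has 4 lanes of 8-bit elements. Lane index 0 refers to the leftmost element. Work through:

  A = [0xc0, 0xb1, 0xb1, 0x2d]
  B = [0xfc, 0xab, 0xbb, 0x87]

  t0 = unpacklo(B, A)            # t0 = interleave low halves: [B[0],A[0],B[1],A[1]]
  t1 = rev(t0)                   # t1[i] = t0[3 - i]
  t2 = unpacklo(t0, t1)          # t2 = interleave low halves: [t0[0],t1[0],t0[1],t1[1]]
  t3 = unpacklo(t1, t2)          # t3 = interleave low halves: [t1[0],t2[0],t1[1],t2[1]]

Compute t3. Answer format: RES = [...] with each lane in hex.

RES = [ 0xb1  0xfc  0xab  0xb1 ]

t0 = [0xfc, 0xc0, 0xab, 0xb1]
t1 = [0xb1, 0xab, 0xc0, 0xfc]
t2 = [0xfc, 0xb1, 0xc0, 0xab]
t3 = [0xb1, 0xfc, 0xab, 0xb1]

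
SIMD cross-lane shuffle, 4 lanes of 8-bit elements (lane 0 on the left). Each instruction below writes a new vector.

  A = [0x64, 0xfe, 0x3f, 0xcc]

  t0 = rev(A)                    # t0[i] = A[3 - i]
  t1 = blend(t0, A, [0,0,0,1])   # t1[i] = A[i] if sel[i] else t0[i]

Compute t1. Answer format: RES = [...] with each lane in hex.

t0 = [0xcc, 0x3f, 0xfe, 0x64]
t1 = [0xcc, 0x3f, 0xfe, 0xcc]

RES = [0xcc, 0x3f, 0xfe, 0xcc]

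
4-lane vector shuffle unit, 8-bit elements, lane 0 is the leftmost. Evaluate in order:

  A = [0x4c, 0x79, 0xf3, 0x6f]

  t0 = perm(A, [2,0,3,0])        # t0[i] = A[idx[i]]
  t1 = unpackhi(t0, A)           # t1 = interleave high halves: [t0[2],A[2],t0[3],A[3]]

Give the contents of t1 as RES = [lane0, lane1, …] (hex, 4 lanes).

→ t0 |f3|4c|6f|4c|
→ t1 |6f|f3|4c|6f|

RES = [ 0x6f  0xf3  0x4c  0x6f ]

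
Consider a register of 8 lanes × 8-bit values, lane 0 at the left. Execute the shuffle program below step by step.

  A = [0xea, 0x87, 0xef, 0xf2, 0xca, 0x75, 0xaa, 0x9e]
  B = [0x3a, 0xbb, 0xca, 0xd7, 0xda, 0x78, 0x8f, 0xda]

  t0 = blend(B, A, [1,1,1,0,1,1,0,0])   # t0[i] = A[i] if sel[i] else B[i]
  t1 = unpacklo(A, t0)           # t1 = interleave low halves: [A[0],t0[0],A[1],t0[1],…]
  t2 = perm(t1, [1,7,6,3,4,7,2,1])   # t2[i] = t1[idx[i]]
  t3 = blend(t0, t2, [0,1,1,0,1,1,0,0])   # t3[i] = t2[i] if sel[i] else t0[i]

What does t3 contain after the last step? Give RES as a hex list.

RES = [ 0xea  0xd7  0xf2  0xd7  0xef  0xd7  0x8f  0xda ]

t0 = [0xea, 0x87, 0xef, 0xd7, 0xca, 0x75, 0x8f, 0xda]
t1 = [0xea, 0xea, 0x87, 0x87, 0xef, 0xef, 0xf2, 0xd7]
t2 = [0xea, 0xd7, 0xf2, 0x87, 0xef, 0xd7, 0x87, 0xea]
t3 = [0xea, 0xd7, 0xf2, 0xd7, 0xef, 0xd7, 0x8f, 0xda]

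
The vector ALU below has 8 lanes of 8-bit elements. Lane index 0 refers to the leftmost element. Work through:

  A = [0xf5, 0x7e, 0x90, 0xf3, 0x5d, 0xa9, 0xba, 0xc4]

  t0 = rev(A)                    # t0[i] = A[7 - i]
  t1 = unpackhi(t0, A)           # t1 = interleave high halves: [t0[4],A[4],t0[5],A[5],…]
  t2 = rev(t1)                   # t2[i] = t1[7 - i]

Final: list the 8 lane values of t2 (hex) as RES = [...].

RES = [0xc4, 0xf5, 0xba, 0x7e, 0xa9, 0x90, 0x5d, 0xf3]

  t0: c4 ba a9 5d f3 90 7e f5
  t1: f3 5d 90 a9 7e ba f5 c4
  t2: c4 f5 ba 7e a9 90 5d f3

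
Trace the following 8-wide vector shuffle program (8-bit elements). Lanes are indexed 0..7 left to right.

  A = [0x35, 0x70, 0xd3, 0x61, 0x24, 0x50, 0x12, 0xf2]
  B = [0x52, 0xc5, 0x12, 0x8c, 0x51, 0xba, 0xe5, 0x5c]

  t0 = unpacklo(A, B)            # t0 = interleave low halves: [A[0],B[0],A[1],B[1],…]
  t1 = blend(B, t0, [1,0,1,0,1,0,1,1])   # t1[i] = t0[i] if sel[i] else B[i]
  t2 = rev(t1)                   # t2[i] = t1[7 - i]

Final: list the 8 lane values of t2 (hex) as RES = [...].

RES = [0x8c, 0x61, 0xba, 0xd3, 0x8c, 0x70, 0xc5, 0x35]

t0 = [0x35, 0x52, 0x70, 0xc5, 0xd3, 0x12, 0x61, 0x8c]
t1 = [0x35, 0xc5, 0x70, 0x8c, 0xd3, 0xba, 0x61, 0x8c]
t2 = [0x8c, 0x61, 0xba, 0xd3, 0x8c, 0x70, 0xc5, 0x35]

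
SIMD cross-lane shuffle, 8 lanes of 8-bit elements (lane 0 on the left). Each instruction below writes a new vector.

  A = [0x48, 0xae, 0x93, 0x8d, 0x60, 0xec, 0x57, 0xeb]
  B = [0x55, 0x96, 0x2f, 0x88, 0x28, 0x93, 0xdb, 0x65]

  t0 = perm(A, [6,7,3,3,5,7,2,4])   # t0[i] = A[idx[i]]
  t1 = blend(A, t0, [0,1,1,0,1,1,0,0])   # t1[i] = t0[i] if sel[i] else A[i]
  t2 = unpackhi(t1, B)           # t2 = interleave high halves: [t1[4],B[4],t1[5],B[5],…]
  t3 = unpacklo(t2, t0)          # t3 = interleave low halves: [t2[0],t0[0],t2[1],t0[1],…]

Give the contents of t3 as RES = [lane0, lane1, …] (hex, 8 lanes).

→ t0 |57|eb|8d|8d|ec|eb|93|60|
→ t1 |48|eb|8d|8d|ec|eb|57|eb|
→ t2 |ec|28|eb|93|57|db|eb|65|
→ t3 |ec|57|28|eb|eb|8d|93|8d|

RES = [0xec, 0x57, 0x28, 0xeb, 0xeb, 0x8d, 0x93, 0x8d]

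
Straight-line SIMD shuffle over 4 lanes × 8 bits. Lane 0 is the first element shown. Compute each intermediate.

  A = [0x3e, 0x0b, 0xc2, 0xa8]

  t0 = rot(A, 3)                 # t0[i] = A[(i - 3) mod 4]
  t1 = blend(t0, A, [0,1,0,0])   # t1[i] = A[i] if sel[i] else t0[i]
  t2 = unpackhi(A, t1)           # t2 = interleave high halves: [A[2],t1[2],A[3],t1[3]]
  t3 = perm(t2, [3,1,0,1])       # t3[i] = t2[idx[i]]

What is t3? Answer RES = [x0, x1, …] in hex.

t0 = [0x0b, 0xc2, 0xa8, 0x3e]
t1 = [0x0b, 0x0b, 0xa8, 0x3e]
t2 = [0xc2, 0xa8, 0xa8, 0x3e]
t3 = [0x3e, 0xa8, 0xc2, 0xa8]

RES = [ 0x3e  0xa8  0xc2  0xa8 ]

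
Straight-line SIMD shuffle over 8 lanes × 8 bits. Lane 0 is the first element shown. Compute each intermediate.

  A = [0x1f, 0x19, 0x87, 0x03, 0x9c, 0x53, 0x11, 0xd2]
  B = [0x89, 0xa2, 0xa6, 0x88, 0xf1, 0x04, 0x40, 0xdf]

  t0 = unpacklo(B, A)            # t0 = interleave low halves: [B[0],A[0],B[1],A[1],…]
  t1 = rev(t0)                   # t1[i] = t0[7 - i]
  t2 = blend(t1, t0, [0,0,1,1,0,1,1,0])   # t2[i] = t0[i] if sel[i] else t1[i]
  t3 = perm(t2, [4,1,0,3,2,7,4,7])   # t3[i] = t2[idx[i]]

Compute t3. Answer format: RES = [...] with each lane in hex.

→ t0 |89|1f|a2|19|a6|87|88|03|
→ t1 |03|88|87|a6|19|a2|1f|89|
→ t2 |03|88|a2|19|19|87|88|89|
→ t3 |19|88|03|19|a2|89|19|89|

RES = [0x19, 0x88, 0x03, 0x19, 0xa2, 0x89, 0x19, 0x89]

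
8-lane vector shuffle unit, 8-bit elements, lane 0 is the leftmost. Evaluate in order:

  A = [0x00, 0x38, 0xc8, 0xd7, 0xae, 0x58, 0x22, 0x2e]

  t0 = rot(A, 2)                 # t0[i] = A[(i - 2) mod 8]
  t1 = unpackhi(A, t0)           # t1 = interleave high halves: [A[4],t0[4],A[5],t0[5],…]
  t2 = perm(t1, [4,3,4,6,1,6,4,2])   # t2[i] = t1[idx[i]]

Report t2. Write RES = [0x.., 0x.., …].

t0 = [0x22, 0x2e, 0x00, 0x38, 0xc8, 0xd7, 0xae, 0x58]
t1 = [0xae, 0xc8, 0x58, 0xd7, 0x22, 0xae, 0x2e, 0x58]
t2 = [0x22, 0xd7, 0x22, 0x2e, 0xc8, 0x2e, 0x22, 0x58]

RES = [ 0x22  0xd7  0x22  0x2e  0xc8  0x2e  0x22  0x58 ]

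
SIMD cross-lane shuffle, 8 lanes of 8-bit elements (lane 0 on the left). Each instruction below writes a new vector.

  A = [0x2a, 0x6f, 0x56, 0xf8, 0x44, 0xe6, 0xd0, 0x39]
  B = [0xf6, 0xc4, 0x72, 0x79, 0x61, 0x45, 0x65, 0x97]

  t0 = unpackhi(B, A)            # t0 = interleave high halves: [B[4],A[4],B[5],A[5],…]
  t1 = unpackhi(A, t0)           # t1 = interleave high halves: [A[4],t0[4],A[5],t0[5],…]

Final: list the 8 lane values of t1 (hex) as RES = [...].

→ t0 |61|44|45|e6|65|d0|97|39|
→ t1 |44|65|e6|d0|d0|97|39|39|

RES = [ 0x44  0x65  0xe6  0xd0  0xd0  0x97  0x39  0x39 ]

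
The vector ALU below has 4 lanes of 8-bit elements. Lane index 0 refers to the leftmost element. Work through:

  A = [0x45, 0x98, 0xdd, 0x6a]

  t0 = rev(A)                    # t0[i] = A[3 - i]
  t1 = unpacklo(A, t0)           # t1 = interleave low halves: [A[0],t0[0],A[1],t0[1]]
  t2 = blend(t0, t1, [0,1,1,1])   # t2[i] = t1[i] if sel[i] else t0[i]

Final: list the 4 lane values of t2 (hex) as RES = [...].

RES = [0x6a, 0x6a, 0x98, 0xdd]

  t0: 6a dd 98 45
  t1: 45 6a 98 dd
  t2: 6a 6a 98 dd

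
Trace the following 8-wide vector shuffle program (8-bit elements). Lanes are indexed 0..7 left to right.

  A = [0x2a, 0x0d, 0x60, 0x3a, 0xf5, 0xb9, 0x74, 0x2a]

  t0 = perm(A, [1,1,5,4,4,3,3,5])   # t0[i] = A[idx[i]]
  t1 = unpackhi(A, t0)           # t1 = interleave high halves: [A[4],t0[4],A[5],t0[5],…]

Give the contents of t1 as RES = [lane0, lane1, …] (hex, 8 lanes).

RES = [ 0xf5  0xf5  0xb9  0x3a  0x74  0x3a  0x2a  0xb9 ]

  t0: 0d 0d b9 f5 f5 3a 3a b9
  t1: f5 f5 b9 3a 74 3a 2a b9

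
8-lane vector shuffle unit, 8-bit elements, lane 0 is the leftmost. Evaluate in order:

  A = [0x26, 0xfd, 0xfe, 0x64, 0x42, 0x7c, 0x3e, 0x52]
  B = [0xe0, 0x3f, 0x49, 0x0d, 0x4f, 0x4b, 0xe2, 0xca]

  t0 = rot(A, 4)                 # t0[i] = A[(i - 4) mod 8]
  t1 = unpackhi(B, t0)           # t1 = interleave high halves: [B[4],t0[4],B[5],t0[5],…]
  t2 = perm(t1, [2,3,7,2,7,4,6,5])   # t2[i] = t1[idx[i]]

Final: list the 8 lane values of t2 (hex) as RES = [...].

  t0: 42 7c 3e 52 26 fd fe 64
  t1: 4f 26 4b fd e2 fe ca 64
  t2: 4b fd 64 4b 64 e2 ca fe

RES = [ 0x4b  0xfd  0x64  0x4b  0x64  0xe2  0xca  0xfe ]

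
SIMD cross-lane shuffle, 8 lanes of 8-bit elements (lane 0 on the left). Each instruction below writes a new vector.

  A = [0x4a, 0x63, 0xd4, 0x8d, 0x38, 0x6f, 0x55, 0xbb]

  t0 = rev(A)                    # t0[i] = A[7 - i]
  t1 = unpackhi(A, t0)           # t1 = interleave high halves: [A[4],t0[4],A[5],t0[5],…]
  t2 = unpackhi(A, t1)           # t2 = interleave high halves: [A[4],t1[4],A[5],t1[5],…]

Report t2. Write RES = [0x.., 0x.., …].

RES = [0x38, 0x55, 0x6f, 0x63, 0x55, 0xbb, 0xbb, 0x4a]

  t0: bb 55 6f 38 8d d4 63 4a
  t1: 38 8d 6f d4 55 63 bb 4a
  t2: 38 55 6f 63 55 bb bb 4a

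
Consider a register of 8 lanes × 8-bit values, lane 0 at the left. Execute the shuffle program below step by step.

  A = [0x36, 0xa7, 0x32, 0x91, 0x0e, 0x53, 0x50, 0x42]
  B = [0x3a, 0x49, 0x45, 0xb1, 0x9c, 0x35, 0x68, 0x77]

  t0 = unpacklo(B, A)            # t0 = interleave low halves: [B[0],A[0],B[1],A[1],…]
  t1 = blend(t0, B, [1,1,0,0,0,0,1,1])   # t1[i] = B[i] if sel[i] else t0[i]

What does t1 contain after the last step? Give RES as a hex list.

RES = [0x3a, 0x49, 0x49, 0xa7, 0x45, 0x32, 0x68, 0x77]

t0 = [0x3a, 0x36, 0x49, 0xa7, 0x45, 0x32, 0xb1, 0x91]
t1 = [0x3a, 0x49, 0x49, 0xa7, 0x45, 0x32, 0x68, 0x77]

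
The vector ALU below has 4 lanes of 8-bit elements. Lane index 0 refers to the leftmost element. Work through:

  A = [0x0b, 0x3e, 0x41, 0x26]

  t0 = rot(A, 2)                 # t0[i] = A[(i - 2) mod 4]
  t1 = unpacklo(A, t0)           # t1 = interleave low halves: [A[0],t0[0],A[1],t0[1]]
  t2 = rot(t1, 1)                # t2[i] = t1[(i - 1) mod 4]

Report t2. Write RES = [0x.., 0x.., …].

RES = [ 0x26  0x0b  0x41  0x3e ]

→ t0 |41|26|0b|3e|
→ t1 |0b|41|3e|26|
→ t2 |26|0b|41|3e|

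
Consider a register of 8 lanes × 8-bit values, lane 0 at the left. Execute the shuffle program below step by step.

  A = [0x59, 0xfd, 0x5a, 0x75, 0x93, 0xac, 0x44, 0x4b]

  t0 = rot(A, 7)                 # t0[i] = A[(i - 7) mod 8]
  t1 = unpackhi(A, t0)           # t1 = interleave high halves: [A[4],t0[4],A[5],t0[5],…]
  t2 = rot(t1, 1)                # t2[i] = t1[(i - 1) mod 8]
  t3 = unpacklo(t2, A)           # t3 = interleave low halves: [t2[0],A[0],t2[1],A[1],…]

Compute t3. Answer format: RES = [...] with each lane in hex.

→ t0 |fd|5a|75|93|ac|44|4b|59|
→ t1 |93|ac|ac|44|44|4b|4b|59|
→ t2 |59|93|ac|ac|44|44|4b|4b|
→ t3 |59|59|93|fd|ac|5a|ac|75|

RES = [0x59, 0x59, 0x93, 0xfd, 0xac, 0x5a, 0xac, 0x75]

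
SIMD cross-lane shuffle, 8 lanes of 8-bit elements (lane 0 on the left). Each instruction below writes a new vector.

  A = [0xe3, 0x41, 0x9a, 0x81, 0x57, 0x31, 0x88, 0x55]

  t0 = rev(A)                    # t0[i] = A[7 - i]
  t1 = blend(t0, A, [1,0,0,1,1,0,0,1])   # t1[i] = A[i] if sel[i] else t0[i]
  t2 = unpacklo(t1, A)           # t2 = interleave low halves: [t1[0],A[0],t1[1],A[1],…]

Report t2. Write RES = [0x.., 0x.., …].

RES = [0xe3, 0xe3, 0x88, 0x41, 0x31, 0x9a, 0x81, 0x81]

t0 = [0x55, 0x88, 0x31, 0x57, 0x81, 0x9a, 0x41, 0xe3]
t1 = [0xe3, 0x88, 0x31, 0x81, 0x57, 0x9a, 0x41, 0x55]
t2 = [0xe3, 0xe3, 0x88, 0x41, 0x31, 0x9a, 0x81, 0x81]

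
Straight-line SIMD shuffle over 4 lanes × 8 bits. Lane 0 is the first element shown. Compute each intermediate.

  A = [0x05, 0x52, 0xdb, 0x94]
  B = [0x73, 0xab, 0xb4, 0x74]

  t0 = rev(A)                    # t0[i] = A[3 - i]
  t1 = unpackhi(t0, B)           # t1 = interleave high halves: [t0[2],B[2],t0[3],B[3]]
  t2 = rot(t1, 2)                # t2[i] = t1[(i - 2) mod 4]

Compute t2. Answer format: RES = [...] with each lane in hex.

RES = [0x05, 0x74, 0x52, 0xb4]

→ t0 |94|db|52|05|
→ t1 |52|b4|05|74|
→ t2 |05|74|52|b4|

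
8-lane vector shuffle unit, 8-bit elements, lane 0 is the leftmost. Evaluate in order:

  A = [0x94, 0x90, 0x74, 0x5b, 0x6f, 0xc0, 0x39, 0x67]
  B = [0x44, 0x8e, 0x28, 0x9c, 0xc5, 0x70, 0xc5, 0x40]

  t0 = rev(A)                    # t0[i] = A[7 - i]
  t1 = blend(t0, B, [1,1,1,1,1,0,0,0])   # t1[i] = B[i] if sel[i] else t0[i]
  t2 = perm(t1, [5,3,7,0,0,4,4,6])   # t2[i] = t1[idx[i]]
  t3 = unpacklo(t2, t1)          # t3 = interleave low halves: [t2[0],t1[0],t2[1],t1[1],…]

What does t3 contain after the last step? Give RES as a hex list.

t0 = [0x67, 0x39, 0xc0, 0x6f, 0x5b, 0x74, 0x90, 0x94]
t1 = [0x44, 0x8e, 0x28, 0x9c, 0xc5, 0x74, 0x90, 0x94]
t2 = [0x74, 0x9c, 0x94, 0x44, 0x44, 0xc5, 0xc5, 0x90]
t3 = [0x74, 0x44, 0x9c, 0x8e, 0x94, 0x28, 0x44, 0x9c]

RES = [ 0x74  0x44  0x9c  0x8e  0x94  0x28  0x44  0x9c ]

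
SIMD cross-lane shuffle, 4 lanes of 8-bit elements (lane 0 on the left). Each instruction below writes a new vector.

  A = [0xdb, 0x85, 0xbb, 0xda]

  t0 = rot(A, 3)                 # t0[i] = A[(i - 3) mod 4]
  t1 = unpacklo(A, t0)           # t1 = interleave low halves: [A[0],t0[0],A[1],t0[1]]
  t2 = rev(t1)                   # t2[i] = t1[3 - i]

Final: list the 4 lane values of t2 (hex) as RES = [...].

RES = [0xbb, 0x85, 0x85, 0xdb]

→ t0 |85|bb|da|db|
→ t1 |db|85|85|bb|
→ t2 |bb|85|85|db|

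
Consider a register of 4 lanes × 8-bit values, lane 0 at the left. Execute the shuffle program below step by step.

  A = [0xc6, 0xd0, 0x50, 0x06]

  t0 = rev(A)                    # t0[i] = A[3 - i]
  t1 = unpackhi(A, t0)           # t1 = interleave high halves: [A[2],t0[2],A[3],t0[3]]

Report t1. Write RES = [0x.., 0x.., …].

RES = [0x50, 0xd0, 0x06, 0xc6]

t0 = [0x06, 0x50, 0xd0, 0xc6]
t1 = [0x50, 0xd0, 0x06, 0xc6]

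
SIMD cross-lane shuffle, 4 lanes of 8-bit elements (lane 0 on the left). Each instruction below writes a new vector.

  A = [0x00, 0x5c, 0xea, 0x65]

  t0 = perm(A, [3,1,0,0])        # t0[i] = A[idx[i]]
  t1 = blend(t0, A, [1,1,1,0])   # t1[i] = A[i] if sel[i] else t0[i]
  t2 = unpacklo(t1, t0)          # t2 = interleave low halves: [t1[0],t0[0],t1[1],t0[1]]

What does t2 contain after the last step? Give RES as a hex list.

t0 = [0x65, 0x5c, 0x00, 0x00]
t1 = [0x00, 0x5c, 0xea, 0x00]
t2 = [0x00, 0x65, 0x5c, 0x5c]

RES = [0x00, 0x65, 0x5c, 0x5c]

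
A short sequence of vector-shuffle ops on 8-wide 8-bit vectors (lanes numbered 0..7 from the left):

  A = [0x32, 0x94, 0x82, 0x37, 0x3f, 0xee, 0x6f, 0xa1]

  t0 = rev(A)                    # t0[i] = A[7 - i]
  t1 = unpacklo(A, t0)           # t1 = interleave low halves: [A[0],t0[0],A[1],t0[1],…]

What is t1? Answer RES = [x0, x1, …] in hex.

  t0: a1 6f ee 3f 37 82 94 32
  t1: 32 a1 94 6f 82 ee 37 3f

RES = [ 0x32  0xa1  0x94  0x6f  0x82  0xee  0x37  0x3f ]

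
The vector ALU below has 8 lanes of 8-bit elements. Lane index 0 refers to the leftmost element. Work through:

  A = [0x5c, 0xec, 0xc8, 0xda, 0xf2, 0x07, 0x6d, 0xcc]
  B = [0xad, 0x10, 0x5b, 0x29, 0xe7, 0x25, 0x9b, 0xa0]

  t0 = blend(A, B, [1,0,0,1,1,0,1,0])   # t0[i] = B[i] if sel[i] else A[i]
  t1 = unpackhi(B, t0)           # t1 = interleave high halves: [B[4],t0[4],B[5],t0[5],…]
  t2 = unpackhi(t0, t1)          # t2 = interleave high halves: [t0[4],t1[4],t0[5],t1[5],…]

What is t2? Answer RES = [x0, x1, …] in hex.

→ t0 |ad|ec|c8|29|e7|07|9b|cc|
→ t1 |e7|e7|25|07|9b|9b|a0|cc|
→ t2 |e7|9b|07|9b|9b|a0|cc|cc|

RES = [0xe7, 0x9b, 0x07, 0x9b, 0x9b, 0xa0, 0xcc, 0xcc]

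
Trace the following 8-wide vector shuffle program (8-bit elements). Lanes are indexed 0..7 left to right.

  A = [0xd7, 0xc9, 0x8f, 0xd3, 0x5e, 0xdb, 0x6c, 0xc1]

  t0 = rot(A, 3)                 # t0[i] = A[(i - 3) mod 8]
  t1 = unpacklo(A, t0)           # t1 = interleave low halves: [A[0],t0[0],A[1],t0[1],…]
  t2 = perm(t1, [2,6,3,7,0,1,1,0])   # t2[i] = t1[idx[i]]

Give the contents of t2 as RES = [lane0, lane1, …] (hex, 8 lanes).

t0 = [0xdb, 0x6c, 0xc1, 0xd7, 0xc9, 0x8f, 0xd3, 0x5e]
t1 = [0xd7, 0xdb, 0xc9, 0x6c, 0x8f, 0xc1, 0xd3, 0xd7]
t2 = [0xc9, 0xd3, 0x6c, 0xd7, 0xd7, 0xdb, 0xdb, 0xd7]

RES = [0xc9, 0xd3, 0x6c, 0xd7, 0xd7, 0xdb, 0xdb, 0xd7]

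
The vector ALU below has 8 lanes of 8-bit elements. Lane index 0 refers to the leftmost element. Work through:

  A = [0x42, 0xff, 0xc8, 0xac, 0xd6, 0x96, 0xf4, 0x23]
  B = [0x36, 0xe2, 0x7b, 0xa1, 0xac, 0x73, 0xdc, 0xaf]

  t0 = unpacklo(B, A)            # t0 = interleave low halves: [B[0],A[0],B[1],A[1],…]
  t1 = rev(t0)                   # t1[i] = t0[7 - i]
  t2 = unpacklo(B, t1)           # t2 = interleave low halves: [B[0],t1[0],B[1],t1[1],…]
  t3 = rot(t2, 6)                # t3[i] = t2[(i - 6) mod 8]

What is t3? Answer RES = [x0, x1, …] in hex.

RES = [ 0xe2  0xa1  0x7b  0xc8  0xa1  0x7b  0x36  0xac ]

t0 = [0x36, 0x42, 0xe2, 0xff, 0x7b, 0xc8, 0xa1, 0xac]
t1 = [0xac, 0xa1, 0xc8, 0x7b, 0xff, 0xe2, 0x42, 0x36]
t2 = [0x36, 0xac, 0xe2, 0xa1, 0x7b, 0xc8, 0xa1, 0x7b]
t3 = [0xe2, 0xa1, 0x7b, 0xc8, 0xa1, 0x7b, 0x36, 0xac]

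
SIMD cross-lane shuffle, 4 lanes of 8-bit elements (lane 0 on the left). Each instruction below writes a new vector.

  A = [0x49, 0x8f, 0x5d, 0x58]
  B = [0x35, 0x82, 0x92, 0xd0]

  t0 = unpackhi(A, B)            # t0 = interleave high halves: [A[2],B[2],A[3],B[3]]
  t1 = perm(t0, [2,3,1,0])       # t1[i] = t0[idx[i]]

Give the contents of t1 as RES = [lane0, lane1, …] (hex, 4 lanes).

→ t0 |5d|92|58|d0|
→ t1 |58|d0|92|5d|

RES = [0x58, 0xd0, 0x92, 0x5d]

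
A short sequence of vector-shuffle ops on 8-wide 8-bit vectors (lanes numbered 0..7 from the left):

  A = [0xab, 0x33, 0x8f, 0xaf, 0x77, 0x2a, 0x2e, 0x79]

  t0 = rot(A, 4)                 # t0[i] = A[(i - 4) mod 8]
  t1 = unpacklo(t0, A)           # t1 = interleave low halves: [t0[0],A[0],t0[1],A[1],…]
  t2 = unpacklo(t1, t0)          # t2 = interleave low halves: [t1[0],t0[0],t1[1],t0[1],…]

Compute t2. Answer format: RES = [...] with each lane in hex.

RES = [0x77, 0x77, 0xab, 0x2a, 0x2a, 0x2e, 0x33, 0x79]

→ t0 |77|2a|2e|79|ab|33|8f|af|
→ t1 |77|ab|2a|33|2e|8f|79|af|
→ t2 |77|77|ab|2a|2a|2e|33|79|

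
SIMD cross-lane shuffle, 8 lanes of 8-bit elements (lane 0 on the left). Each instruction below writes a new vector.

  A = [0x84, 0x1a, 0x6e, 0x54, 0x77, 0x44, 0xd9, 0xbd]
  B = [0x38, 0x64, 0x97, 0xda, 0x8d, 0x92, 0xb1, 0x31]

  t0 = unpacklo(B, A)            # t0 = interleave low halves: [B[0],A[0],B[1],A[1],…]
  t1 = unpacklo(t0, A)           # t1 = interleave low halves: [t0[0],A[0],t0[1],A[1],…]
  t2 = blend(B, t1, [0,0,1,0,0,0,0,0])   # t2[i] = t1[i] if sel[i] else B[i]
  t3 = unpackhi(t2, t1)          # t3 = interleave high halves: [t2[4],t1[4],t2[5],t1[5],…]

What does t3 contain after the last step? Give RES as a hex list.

  t0: 38 84 64 1a 97 6e da 54
  t1: 38 84 84 1a 64 6e 1a 54
  t2: 38 64 84 da 8d 92 b1 31
  t3: 8d 64 92 6e b1 1a 31 54

RES = [ 0x8d  0x64  0x92  0x6e  0xb1  0x1a  0x31  0x54 ]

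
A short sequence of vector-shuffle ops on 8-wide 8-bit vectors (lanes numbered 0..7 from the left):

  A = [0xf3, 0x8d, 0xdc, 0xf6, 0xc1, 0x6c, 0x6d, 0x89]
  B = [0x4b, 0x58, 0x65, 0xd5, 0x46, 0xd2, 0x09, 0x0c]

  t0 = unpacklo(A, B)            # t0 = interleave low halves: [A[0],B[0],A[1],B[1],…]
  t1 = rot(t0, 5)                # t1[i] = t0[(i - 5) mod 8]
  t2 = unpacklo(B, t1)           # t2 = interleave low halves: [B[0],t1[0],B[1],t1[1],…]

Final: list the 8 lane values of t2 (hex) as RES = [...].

  t0: f3 4b 8d 58 dc 65 f6 d5
  t1: 58 dc 65 f6 d5 f3 4b 8d
  t2: 4b 58 58 dc 65 65 d5 f6

RES = [0x4b, 0x58, 0x58, 0xdc, 0x65, 0x65, 0xd5, 0xf6]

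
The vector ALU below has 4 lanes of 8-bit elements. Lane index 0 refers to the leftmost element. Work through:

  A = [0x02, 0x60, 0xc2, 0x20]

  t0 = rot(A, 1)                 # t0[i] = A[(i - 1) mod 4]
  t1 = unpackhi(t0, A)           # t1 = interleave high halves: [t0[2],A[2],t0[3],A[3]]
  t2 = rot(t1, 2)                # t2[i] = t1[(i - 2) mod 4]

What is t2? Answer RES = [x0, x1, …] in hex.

RES = [0xc2, 0x20, 0x60, 0xc2]

→ t0 |20|02|60|c2|
→ t1 |60|c2|c2|20|
→ t2 |c2|20|60|c2|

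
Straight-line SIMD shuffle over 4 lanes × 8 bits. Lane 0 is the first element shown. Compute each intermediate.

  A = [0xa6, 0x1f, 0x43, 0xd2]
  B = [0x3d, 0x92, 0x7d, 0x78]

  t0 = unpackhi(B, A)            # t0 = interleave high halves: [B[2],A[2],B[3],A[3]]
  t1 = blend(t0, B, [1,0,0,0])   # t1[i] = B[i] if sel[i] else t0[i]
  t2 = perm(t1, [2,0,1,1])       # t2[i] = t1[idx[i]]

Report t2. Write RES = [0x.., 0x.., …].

  t0: 7d 43 78 d2
  t1: 3d 43 78 d2
  t2: 78 3d 43 43

RES = [ 0x78  0x3d  0x43  0x43 ]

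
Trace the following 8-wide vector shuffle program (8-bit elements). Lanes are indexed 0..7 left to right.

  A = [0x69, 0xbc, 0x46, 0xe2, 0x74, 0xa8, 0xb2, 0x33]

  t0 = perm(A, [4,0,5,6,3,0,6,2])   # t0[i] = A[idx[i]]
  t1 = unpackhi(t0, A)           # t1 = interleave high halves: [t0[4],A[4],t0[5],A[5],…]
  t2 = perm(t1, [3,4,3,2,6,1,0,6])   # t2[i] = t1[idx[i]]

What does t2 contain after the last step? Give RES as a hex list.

RES = [ 0xa8  0xb2  0xa8  0x69  0x46  0x74  0xe2  0x46 ]

  t0: 74 69 a8 b2 e2 69 b2 46
  t1: e2 74 69 a8 b2 b2 46 33
  t2: a8 b2 a8 69 46 74 e2 46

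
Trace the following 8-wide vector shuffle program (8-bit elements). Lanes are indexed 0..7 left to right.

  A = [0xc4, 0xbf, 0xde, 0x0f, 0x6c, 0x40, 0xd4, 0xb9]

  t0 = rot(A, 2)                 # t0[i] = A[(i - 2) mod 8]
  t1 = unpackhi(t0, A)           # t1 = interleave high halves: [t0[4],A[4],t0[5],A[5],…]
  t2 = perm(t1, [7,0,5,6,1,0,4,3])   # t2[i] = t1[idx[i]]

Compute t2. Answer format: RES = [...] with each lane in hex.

RES = [0xb9, 0xde, 0xd4, 0x40, 0x6c, 0xde, 0x6c, 0x40]

→ t0 |d4|b9|c4|bf|de|0f|6c|40|
→ t1 |de|6c|0f|40|6c|d4|40|b9|
→ t2 |b9|de|d4|40|6c|de|6c|40|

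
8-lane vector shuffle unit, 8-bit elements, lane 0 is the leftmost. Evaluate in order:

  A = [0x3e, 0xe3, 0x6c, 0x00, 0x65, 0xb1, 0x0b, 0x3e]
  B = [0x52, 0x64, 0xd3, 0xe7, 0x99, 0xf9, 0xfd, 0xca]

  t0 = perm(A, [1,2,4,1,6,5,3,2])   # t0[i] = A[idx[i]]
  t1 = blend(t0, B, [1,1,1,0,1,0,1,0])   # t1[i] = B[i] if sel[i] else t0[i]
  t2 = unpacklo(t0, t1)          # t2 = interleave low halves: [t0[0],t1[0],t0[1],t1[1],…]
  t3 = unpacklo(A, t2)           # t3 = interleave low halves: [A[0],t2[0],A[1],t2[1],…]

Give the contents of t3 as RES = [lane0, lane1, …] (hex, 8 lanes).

RES = [ 0x3e  0xe3  0xe3  0x52  0x6c  0x6c  0x00  0x64 ]

→ t0 |e3|6c|65|e3|0b|b1|00|6c|
→ t1 |52|64|d3|e3|99|b1|fd|6c|
→ t2 |e3|52|6c|64|65|d3|e3|e3|
→ t3 |3e|e3|e3|52|6c|6c|00|64|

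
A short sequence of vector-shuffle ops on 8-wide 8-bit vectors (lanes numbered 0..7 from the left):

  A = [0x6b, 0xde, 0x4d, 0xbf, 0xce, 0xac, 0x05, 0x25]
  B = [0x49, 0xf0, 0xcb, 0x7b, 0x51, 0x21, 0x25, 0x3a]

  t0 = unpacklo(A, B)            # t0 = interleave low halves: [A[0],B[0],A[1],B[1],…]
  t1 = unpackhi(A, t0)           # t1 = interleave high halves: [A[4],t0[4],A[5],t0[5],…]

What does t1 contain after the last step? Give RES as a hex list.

RES = [0xce, 0x4d, 0xac, 0xcb, 0x05, 0xbf, 0x25, 0x7b]

t0 = [0x6b, 0x49, 0xde, 0xf0, 0x4d, 0xcb, 0xbf, 0x7b]
t1 = [0xce, 0x4d, 0xac, 0xcb, 0x05, 0xbf, 0x25, 0x7b]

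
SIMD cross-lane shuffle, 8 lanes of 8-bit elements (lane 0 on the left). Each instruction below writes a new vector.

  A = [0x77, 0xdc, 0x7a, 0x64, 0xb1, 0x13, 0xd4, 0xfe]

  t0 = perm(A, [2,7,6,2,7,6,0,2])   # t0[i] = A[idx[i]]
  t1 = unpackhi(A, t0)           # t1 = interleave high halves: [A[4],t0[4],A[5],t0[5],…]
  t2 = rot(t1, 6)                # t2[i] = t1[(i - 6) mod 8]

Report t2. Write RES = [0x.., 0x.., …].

RES = [ 0x13  0xd4  0xd4  0x77  0xfe  0x7a  0xb1  0xfe ]

t0 = [0x7a, 0xfe, 0xd4, 0x7a, 0xfe, 0xd4, 0x77, 0x7a]
t1 = [0xb1, 0xfe, 0x13, 0xd4, 0xd4, 0x77, 0xfe, 0x7a]
t2 = [0x13, 0xd4, 0xd4, 0x77, 0xfe, 0x7a, 0xb1, 0xfe]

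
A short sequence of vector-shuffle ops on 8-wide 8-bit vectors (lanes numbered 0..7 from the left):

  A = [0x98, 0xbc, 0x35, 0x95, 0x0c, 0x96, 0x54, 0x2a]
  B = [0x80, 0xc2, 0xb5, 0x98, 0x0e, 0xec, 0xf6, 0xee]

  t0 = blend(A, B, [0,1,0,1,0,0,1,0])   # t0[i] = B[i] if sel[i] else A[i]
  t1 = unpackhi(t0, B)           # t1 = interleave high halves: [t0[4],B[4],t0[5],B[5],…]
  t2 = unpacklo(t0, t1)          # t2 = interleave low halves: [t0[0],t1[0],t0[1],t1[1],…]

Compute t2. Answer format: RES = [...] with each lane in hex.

RES = [0x98, 0x0c, 0xc2, 0x0e, 0x35, 0x96, 0x98, 0xec]

t0 = [0x98, 0xc2, 0x35, 0x98, 0x0c, 0x96, 0xf6, 0x2a]
t1 = [0x0c, 0x0e, 0x96, 0xec, 0xf6, 0xf6, 0x2a, 0xee]
t2 = [0x98, 0x0c, 0xc2, 0x0e, 0x35, 0x96, 0x98, 0xec]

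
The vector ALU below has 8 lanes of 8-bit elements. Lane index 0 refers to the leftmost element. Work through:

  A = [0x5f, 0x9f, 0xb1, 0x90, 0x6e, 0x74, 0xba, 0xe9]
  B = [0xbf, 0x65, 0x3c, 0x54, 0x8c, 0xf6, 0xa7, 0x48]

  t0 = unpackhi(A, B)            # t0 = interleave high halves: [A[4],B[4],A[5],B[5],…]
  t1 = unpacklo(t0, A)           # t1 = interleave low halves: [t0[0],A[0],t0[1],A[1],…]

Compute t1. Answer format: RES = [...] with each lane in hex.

RES = [0x6e, 0x5f, 0x8c, 0x9f, 0x74, 0xb1, 0xf6, 0x90]

→ t0 |6e|8c|74|f6|ba|a7|e9|48|
→ t1 |6e|5f|8c|9f|74|b1|f6|90|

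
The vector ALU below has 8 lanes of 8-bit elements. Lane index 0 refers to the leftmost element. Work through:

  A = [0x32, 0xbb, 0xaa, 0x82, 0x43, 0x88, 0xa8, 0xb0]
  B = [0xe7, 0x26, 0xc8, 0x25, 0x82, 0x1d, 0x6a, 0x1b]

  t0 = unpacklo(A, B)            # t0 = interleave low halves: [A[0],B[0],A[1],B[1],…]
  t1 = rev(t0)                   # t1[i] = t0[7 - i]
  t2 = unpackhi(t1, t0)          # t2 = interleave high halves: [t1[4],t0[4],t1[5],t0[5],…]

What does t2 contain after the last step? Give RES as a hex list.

  t0: 32 e7 bb 26 aa c8 82 25
  t1: 25 82 c8 aa 26 bb e7 32
  t2: 26 aa bb c8 e7 82 32 25

RES = [ 0x26  0xaa  0xbb  0xc8  0xe7  0x82  0x32  0x25 ]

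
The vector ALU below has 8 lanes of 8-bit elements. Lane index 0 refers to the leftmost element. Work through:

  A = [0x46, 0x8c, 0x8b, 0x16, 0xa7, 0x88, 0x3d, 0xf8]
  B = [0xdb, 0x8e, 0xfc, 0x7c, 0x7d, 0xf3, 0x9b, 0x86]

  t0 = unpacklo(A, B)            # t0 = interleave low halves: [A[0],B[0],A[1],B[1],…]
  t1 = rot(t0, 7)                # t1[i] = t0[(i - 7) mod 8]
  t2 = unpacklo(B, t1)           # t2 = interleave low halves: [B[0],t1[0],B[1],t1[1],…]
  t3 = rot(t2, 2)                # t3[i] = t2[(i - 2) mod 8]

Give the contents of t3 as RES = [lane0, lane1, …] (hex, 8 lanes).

t0 = [0x46, 0xdb, 0x8c, 0x8e, 0x8b, 0xfc, 0x16, 0x7c]
t1 = [0xdb, 0x8c, 0x8e, 0x8b, 0xfc, 0x16, 0x7c, 0x46]
t2 = [0xdb, 0xdb, 0x8e, 0x8c, 0xfc, 0x8e, 0x7c, 0x8b]
t3 = [0x7c, 0x8b, 0xdb, 0xdb, 0x8e, 0x8c, 0xfc, 0x8e]

RES = [0x7c, 0x8b, 0xdb, 0xdb, 0x8e, 0x8c, 0xfc, 0x8e]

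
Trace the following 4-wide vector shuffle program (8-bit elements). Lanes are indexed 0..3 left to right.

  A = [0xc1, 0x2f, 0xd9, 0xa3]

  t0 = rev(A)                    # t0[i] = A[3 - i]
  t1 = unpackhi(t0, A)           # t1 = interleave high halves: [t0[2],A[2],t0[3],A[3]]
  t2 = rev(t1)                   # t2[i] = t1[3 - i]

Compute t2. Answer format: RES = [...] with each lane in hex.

t0 = [0xa3, 0xd9, 0x2f, 0xc1]
t1 = [0x2f, 0xd9, 0xc1, 0xa3]
t2 = [0xa3, 0xc1, 0xd9, 0x2f]

RES = [ 0xa3  0xc1  0xd9  0x2f ]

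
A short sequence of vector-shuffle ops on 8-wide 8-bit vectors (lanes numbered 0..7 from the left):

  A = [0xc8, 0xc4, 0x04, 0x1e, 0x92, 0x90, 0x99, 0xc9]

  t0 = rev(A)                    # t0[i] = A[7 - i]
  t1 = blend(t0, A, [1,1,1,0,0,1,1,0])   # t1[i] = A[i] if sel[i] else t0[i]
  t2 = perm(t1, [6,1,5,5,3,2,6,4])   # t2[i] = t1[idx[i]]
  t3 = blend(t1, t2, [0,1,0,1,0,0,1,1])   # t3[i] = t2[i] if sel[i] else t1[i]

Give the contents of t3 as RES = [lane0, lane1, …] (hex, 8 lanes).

t0 = [0xc9, 0x99, 0x90, 0x92, 0x1e, 0x04, 0xc4, 0xc8]
t1 = [0xc8, 0xc4, 0x04, 0x92, 0x1e, 0x90, 0x99, 0xc8]
t2 = [0x99, 0xc4, 0x90, 0x90, 0x92, 0x04, 0x99, 0x1e]
t3 = [0xc8, 0xc4, 0x04, 0x90, 0x1e, 0x90, 0x99, 0x1e]

RES = [0xc8, 0xc4, 0x04, 0x90, 0x1e, 0x90, 0x99, 0x1e]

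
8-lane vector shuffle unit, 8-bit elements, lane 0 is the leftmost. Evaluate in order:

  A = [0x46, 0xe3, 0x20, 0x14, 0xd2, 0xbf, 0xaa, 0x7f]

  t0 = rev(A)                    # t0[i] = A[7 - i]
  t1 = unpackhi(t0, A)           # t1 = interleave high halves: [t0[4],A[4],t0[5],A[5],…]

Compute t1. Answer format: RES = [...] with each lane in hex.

t0 = [0x7f, 0xaa, 0xbf, 0xd2, 0x14, 0x20, 0xe3, 0x46]
t1 = [0x14, 0xd2, 0x20, 0xbf, 0xe3, 0xaa, 0x46, 0x7f]

RES = [0x14, 0xd2, 0x20, 0xbf, 0xe3, 0xaa, 0x46, 0x7f]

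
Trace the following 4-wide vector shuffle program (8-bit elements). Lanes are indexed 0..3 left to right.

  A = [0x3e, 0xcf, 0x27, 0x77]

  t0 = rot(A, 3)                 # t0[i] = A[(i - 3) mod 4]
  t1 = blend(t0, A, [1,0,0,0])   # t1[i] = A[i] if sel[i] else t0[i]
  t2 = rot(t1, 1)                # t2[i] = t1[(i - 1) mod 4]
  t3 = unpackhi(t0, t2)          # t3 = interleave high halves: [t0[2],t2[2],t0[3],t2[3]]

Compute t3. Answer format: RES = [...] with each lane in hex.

t0 = [0xcf, 0x27, 0x77, 0x3e]
t1 = [0x3e, 0x27, 0x77, 0x3e]
t2 = [0x3e, 0x3e, 0x27, 0x77]
t3 = [0x77, 0x27, 0x3e, 0x77]

RES = [0x77, 0x27, 0x3e, 0x77]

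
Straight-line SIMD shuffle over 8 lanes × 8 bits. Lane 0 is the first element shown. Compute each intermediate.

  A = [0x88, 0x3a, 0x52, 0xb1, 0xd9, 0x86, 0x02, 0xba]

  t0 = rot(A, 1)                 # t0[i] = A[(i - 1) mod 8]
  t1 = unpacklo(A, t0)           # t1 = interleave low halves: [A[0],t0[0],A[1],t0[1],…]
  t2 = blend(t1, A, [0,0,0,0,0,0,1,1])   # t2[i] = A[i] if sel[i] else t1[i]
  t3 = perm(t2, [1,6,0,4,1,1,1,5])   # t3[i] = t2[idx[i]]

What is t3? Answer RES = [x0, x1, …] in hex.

RES = [0xba, 0x02, 0x88, 0x52, 0xba, 0xba, 0xba, 0x3a]

t0 = [0xba, 0x88, 0x3a, 0x52, 0xb1, 0xd9, 0x86, 0x02]
t1 = [0x88, 0xba, 0x3a, 0x88, 0x52, 0x3a, 0xb1, 0x52]
t2 = [0x88, 0xba, 0x3a, 0x88, 0x52, 0x3a, 0x02, 0xba]
t3 = [0xba, 0x02, 0x88, 0x52, 0xba, 0xba, 0xba, 0x3a]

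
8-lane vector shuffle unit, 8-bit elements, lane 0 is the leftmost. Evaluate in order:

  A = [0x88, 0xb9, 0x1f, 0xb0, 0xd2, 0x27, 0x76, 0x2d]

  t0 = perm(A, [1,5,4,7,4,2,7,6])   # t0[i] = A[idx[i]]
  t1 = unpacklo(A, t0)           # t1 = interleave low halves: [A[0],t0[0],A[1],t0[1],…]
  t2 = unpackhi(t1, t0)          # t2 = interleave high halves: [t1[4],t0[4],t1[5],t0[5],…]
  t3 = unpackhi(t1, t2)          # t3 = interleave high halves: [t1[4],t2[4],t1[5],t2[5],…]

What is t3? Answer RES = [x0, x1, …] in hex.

t0 = [0xb9, 0x27, 0xd2, 0x2d, 0xd2, 0x1f, 0x2d, 0x76]
t1 = [0x88, 0xb9, 0xb9, 0x27, 0x1f, 0xd2, 0xb0, 0x2d]
t2 = [0x1f, 0xd2, 0xd2, 0x1f, 0xb0, 0x2d, 0x2d, 0x76]
t3 = [0x1f, 0xb0, 0xd2, 0x2d, 0xb0, 0x2d, 0x2d, 0x76]

RES = [ 0x1f  0xb0  0xd2  0x2d  0xb0  0x2d  0x2d  0x76 ]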